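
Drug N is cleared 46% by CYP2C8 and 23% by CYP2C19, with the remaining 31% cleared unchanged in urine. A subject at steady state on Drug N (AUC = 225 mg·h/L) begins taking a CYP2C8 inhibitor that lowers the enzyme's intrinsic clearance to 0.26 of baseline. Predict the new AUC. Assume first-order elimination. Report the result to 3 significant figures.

The CYP2C8 pathway (46% of clearance) drops to 0.26× activity: 0.46 × 0.26 = 0.1196.
CYP2C19 (23%) and the residual 31% are unaffected.
Relative clearance = 0.1196 + 0.23 + 0.31 = 0.6596.
AUC ∝ 1/CL, so new value = 225 / 0.6596 = 341 mg·h/L.

341 mg·h/L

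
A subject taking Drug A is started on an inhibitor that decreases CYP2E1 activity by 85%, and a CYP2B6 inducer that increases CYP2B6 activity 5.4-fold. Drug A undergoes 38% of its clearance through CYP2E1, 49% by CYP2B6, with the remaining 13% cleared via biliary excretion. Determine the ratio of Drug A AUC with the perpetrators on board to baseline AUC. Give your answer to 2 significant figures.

The CYP2E1 pathway (38% of clearance) falls to 0.15× activity: 0.38 × 0.15 = 0.057.
The CYP2B6 pathway (49% of clearance) increases to 5.4× activity: 0.49 × 5.4 = 2.646.
The remaining 13% of clearance is unaffected.
CL_new/CL_old = 0.057 + 2.646 + 0.13 = 2.833.
Net AUC ratio = 1 / 2.833 = 0.35.

0.35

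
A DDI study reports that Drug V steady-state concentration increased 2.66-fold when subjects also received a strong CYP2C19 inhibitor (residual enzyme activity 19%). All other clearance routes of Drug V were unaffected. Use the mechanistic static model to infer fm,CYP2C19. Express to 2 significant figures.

0.77

Write x for the fraction cleared via CYP2C19. The observed steady-state concentration change means clearance fell to 1/2.66 = 0.3759 of baseline.
Only the CYP2C19 route changed, so 0.3759 = x·0.19 + (1 − x), giving x = 0.77.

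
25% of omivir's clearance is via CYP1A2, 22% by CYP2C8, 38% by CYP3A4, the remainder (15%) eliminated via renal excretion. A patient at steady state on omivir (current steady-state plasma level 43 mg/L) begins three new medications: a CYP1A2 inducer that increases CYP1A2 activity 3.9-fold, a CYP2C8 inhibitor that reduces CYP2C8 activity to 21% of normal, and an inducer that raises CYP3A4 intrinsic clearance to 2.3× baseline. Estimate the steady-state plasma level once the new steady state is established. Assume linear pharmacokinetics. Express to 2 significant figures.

21 mg/L

CYP1A2: 0.25 × 3.9 = 0.975
CYP2C8: 0.22 × 0.21 = 0.0462
CYP3A4: 0.38 × 2.3 = 0.874
Other: 0.15 (unchanged)
CL_new/CL_old = 0.975 + 0.0462 + 0.874 + 0.15 = 2.0452.
New steady-state plasma level = 43 / 2.0452 = 21 mg/L (concentration scales inversely with clearance).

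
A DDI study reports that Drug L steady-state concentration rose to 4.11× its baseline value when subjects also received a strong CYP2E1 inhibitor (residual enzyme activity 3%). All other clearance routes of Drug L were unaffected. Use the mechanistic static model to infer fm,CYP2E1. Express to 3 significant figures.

CL'/CL = 1 / 4.11 = 0.2433
0.03·fm + (1 − fm) = 0.2433
fm = (0.2433 − 1) / (0.03 − 1) = 0.780

0.780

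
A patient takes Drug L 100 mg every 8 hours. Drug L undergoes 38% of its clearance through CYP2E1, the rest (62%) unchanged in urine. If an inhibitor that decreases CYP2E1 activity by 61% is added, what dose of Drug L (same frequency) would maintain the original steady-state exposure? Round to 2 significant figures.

77 mg

CYP2E1: 0.38 × 0.39 = 0.1482
Other: 0.62 (unchanged)
New clearance relative to baseline: 0.1482 + 0.62 = 0.7682.
Exposure is unchanged when dose changes in proportion to clearance. New dose = 100 mg × 0.7682 = 77 mg.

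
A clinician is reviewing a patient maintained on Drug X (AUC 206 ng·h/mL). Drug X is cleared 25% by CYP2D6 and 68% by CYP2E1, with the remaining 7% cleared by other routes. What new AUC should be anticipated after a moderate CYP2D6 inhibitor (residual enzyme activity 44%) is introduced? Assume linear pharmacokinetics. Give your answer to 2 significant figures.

2.4 × 10² ng·h/mL

The CYP2D6 pathway (25% of clearance) falls to 0.44× activity: 0.25 × 0.44 = 0.11.
CYP2E1 (68%) and the residual 7% are unaffected.
New clearance relative to baseline: 0.11 + 0.68 + 0.07 = 0.86.
AUC ∝ 1/CL, so new value = 206 / 0.86 = 2.4 × 10² ng·h/mL.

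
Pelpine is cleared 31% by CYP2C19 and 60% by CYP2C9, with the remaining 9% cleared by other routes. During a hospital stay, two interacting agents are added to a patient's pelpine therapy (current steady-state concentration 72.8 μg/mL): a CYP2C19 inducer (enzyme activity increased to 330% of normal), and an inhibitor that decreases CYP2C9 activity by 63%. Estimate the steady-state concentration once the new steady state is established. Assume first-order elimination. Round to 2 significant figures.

CYP2C19: 0.31 × 3.3 = 1.023
CYP2C9: 0.6 × 0.37 = 0.222
Other: 0.09 (unchanged)
Relative clearance = 1.023 + 0.222 + 0.09 = 1.335.
New steady-state concentration = 72.8 / 1.335 = 55 μg/mL (concentration scales inversely with clearance).

55 μg/mL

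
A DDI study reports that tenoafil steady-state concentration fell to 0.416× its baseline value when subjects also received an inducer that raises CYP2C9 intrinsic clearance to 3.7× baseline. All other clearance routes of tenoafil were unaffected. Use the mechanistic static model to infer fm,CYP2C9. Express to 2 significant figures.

0.52

CL'/CL = 1 / 0.416 = 2.404
3.7·fm + (1 − fm) = 2.404
fm = (2.404 − 1) / (3.7 − 1) = 0.52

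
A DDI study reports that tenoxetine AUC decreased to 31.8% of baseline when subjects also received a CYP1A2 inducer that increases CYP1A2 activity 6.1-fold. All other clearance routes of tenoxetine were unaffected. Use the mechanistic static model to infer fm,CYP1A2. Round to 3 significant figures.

0.421

CL'/CL = 1 / 0.318 = 3.145
6.1·fm + (1 − fm) = 3.145
fm = (3.145 − 1) / (6.1 − 1) = 0.421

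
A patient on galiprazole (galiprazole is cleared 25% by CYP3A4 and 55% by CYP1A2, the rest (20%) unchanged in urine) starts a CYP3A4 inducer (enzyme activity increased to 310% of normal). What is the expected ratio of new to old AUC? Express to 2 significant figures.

CYP3A4: 0.25 × 3.1 = 0.775
CYP1A2: 0.55 (unchanged)
Other: 0.2 (unchanged)
New clearance relative to baseline: 0.775 + 0.55 + 0.2 = 1.525.
Since AUC ∝ 1/CL, the ratio is 1 / 1.525 = 0.66.

0.66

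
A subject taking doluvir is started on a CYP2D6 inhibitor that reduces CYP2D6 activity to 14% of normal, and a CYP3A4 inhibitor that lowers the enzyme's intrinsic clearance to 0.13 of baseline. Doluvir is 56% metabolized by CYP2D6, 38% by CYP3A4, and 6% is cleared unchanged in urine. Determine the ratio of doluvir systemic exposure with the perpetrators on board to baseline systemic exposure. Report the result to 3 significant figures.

5.32

CYP2D6: 0.56 × 0.14 = 0.0784
CYP3A4: 0.38 × 0.13 = 0.0494
Other: 0.06 (unchanged)
CL_new/CL_old = 0.0784 + 0.0494 + 0.06 = 0.1878.
Because systemic exposure varies inversely with clearance, the combined effect is 1 / 0.1878 = 5.32.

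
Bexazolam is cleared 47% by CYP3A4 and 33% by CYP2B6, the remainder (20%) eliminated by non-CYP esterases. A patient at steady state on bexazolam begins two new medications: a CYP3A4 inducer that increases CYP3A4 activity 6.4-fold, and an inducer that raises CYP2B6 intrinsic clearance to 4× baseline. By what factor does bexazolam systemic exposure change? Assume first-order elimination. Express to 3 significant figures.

0.221

The CYP3A4 pathway (47% of clearance) increases to 6.4× activity: 0.47 × 6.4 = 3.008.
The CYP2B6 pathway (33% of clearance) increases to 4× activity: 0.33 × 4 = 1.32.
The remaining 20% of clearance is unaffected.
New clearance relative to baseline: 3.008 + 1.32 + 0.2 = 4.528.
Net systemic exposure ratio = 1 / 4.528 = 0.221.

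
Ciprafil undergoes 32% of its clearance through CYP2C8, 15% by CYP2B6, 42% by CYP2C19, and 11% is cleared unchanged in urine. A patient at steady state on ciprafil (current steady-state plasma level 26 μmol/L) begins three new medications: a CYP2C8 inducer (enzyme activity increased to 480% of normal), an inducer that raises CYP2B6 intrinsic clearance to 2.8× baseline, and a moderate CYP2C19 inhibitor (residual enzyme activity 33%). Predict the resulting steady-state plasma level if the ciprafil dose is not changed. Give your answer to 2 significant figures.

CYP2C8: 0.32 × 4.8 = 1.536
CYP2B6: 0.15 × 2.8 = 0.42
CYP2C19: 0.42 × 0.33 = 0.1386
Other: 0.11 (unchanged)
New clearance relative to baseline: 1.536 + 0.42 + 0.1386 + 0.11 = 2.2046.
New steady-state plasma level = 26 / 2.2046 = 12 μmol/L (concentration scales inversely with clearance).

12 μmol/L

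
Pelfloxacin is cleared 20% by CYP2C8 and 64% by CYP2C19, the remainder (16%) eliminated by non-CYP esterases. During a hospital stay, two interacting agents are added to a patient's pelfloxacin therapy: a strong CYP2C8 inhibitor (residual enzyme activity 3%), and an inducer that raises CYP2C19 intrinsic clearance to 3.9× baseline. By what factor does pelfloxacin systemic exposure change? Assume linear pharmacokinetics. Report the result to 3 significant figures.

The CYP2C8 pathway (20% of clearance) drops to 0.03× activity: 0.2 × 0.03 = 0.006.
The CYP2C19 pathway (64% of clearance) is boosted to 3.9× activity: 0.64 × 3.9 = 2.496.
Non-CYP routes (16%) are unchanged.
New clearance relative to baseline: 0.006 + 2.496 + 0.16 = 2.662.
Systemic exposure ∝ 1/CL: fold-change = 1 / 2.662 = 0.376.

0.376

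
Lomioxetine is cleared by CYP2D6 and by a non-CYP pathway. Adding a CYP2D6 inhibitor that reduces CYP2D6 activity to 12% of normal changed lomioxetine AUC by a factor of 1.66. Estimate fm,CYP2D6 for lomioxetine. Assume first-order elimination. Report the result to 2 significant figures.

Call the CYP2D6 fraction fm. After the interaction, CL_new/CL_old = fm × 0.12 + (1 − fm).
AUC ratio = 1 / (new CL fraction), so new CL fraction = 1 / 1.66 = 0.6024.
fm × 0.12 + 1 − fm = 0.6024  ⇒  fm × (0.12 − 1) = −0.3976  ⇒  fm = 0.45.

0.45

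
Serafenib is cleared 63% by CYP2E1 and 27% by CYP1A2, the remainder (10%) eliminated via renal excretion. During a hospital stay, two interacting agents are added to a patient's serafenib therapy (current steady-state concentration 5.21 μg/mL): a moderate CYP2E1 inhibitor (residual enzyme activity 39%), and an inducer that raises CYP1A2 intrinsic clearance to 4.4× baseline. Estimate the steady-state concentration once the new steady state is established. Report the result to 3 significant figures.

3.40 μg/mL

CYP2E1: 0.63 × 0.39 = 0.2457
CYP1A2: 0.27 × 4.4 = 1.188
Other: 0.1 (unchanged)
CL_new/CL_old = 0.2457 + 1.188 + 0.1 = 1.5337.
New steady-state concentration = 5.21 / 1.5337 = 3.40 μg/mL (concentration scales inversely with clearance).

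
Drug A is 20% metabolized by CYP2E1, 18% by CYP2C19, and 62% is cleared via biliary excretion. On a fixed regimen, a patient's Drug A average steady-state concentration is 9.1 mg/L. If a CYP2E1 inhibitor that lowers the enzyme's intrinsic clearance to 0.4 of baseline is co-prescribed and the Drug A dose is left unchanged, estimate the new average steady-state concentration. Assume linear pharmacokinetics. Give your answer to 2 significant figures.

10 mg/L

The CYP2E1 pathway (20% of clearance) is reduced to 0.4× activity: 0.2 × 0.4 = 0.08.
CYP2C19 (18%) and the residual 62% are unaffected.
New clearance relative to baseline: 0.08 + 0.18 + 0.62 = 0.88.
New average steady-state concentration = baseline ÷ relative clearance = 9.1 / 0.88 = 10 mg/L.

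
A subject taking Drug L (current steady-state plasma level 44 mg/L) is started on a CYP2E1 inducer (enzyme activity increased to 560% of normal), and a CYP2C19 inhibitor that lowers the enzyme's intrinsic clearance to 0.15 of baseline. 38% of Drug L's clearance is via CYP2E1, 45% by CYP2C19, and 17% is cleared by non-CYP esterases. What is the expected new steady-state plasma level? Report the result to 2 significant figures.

CYP2E1: 0.38 × 5.6 = 2.128
CYP2C19: 0.45 × 0.15 = 0.0675
Other: 0.17 (unchanged)
CL_new/CL_old = 2.128 + 0.0675 + 0.17 = 2.3655.
Steady-state plasma level ∝ 1/CL: new value = 44 / 2.3655 = 19 mg/L.

19 mg/L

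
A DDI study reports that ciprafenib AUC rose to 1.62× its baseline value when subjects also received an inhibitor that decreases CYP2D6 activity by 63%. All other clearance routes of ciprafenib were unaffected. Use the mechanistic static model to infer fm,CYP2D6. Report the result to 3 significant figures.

Write x for the fraction cleared via CYP2D6. The observed AUC change means clearance fell to 1/1.62 = 0.6173 of baseline.
Setting x·0.37 + (1 − x) = 0.6173 and solving: x = (0.6173 − 1)/(0.37 − 1) = 0.607.

0.607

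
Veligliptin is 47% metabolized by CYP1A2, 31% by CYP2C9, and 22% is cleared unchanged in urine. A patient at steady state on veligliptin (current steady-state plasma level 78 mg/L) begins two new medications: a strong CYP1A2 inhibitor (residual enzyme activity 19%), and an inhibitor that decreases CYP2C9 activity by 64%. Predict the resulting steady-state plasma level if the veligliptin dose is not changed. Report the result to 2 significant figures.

1.9 × 10² mg/L

The CYP1A2 pathway (47% of clearance) is reduced to 0.19× activity: 0.47 × 0.19 = 0.0893.
The CYP2C9 pathway (31% of clearance) is reduced to 0.36× activity: 0.31 × 0.36 = 0.1116.
The remaining 22% of clearance is unaffected.
Relative clearance = 0.0893 + 0.1116 + 0.22 = 0.4209.
New steady-state plasma level = 78 / 0.4209 = 1.9 × 10² mg/L (concentration scales inversely with clearance).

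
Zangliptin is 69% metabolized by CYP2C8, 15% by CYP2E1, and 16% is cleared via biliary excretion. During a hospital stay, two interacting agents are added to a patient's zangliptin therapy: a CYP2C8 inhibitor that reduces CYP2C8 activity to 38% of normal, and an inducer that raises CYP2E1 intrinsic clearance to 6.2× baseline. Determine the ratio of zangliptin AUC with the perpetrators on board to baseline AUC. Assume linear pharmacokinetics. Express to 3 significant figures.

0.740

The CYP2C8 pathway (69% of clearance) falls to 0.38× activity: 0.69 × 0.38 = 0.2622.
The CYP2E1 pathway (15% of clearance) increases to 6.2× activity: 0.15 × 6.2 = 0.93.
Non-CYP routes (16%) are unchanged.
New clearance relative to baseline: 0.2622 + 0.93 + 0.16 = 1.3522.
Because AUC varies inversely with clearance, the combined effect is 1 / 1.3522 = 0.740.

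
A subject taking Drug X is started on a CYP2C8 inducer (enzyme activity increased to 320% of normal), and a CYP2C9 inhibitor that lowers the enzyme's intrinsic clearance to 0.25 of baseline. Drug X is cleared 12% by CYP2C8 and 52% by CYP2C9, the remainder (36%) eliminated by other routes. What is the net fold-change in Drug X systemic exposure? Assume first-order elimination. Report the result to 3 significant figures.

The CYP2C8 pathway (12% of clearance) increases to 3.2× activity: 0.12 × 3.2 = 0.384.
The CYP2C9 pathway (52% of clearance) is reduced to 0.25× activity: 0.52 × 0.25 = 0.13.
The remaining 36% of clearance is unaffected.
New clearance relative to baseline: 0.384 + 0.13 + 0.36 = 0.874.
Because systemic exposure varies inversely with clearance, the combined effect is 1 / 0.874 = 1.14.

1.14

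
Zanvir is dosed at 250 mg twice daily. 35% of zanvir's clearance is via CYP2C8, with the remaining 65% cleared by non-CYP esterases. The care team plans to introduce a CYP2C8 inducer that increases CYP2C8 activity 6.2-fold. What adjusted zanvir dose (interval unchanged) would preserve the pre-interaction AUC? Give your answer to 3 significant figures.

705 mg

The CYP2C8 pathway (35% of clearance) is boosted to 6.2× activity: 0.35 × 6.2 = 2.17.
Non-CYP routes (65%) are unchanged.
New clearance relative to baseline: 2.17 + 0.65 = 2.82.
Exposure is unchanged when dose changes in proportion to clearance. New dose = 250 mg × 2.82 = 705 mg.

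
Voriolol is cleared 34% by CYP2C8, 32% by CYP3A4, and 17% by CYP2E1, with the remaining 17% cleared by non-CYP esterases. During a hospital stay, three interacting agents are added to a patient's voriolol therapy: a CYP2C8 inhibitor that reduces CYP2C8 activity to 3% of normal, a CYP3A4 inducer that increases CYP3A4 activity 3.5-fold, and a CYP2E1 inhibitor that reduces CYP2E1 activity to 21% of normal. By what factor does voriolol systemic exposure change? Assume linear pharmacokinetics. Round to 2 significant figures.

The CYP2C8 pathway (34% of clearance) falls to 0.03× activity: 0.34 × 0.03 = 0.0102.
The CYP3A4 pathway (32% of clearance) increases to 3.5× activity: 0.32 × 3.5 = 1.12.
The CYP2E1 pathway (17% of clearance) falls to 0.21× activity: 0.17 × 0.21 = 0.0357.
Non-CYP routes (17%) are unchanged.
CL_new/CL_old = 0.0102 + 1.12 + 0.0357 + 0.17 = 1.3359.
Net systemic exposure ratio = 1 / 1.3359 = 0.75.

0.75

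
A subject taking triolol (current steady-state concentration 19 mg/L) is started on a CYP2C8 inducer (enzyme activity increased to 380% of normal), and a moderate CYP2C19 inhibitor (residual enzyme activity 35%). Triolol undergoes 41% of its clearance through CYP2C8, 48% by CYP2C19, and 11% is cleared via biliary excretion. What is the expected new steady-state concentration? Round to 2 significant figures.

10 mg/L

The CYP2C8 pathway (41% of clearance) increases to 3.8× activity: 0.41 × 3.8 = 1.558.
The CYP2C19 pathway (48% of clearance) is reduced to 0.35× activity: 0.48 × 0.35 = 0.168.
The remaining 11% of clearance is unaffected.
CL_new/CL_old = 1.558 + 0.168 + 0.11 = 1.836.
Dividing the baseline by the relative clearance: 19 / 1.836 = 10 mg/L.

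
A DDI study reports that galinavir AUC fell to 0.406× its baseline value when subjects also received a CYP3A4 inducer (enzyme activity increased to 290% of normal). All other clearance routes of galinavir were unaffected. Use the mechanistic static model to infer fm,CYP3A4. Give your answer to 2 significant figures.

CL'/CL = 1 / 0.406 = 2.463
2.9·fm + (1 − fm) = 2.463
fm = (2.463 − 1) / (2.9 − 1) = 0.77

0.77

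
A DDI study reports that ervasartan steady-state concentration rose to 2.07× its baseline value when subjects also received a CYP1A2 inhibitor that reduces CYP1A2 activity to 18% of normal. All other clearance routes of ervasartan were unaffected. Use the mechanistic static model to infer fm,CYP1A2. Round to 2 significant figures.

0.63

Let x = fm,CYP1A2. Because steady-state concentration ∝ 1/CL, relative clearance fell to 1/2.07 = 0.4831.
Setting x·0.18 + (1 − x) = 0.4831 and solving: x = (0.4831 − 1)/(0.18 − 1) = 0.63.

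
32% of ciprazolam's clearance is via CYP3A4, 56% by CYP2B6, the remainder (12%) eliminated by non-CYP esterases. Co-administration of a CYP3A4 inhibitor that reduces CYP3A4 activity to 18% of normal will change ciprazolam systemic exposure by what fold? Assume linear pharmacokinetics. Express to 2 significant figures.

1.4

The CYP3A4 pathway (32% of clearance) falls to 0.18× activity: 0.32 × 0.18 = 0.0576.
CYP2B6 (56%) and the residual 12% are unaffected.
New clearance relative to baseline: 0.0576 + 0.56 + 0.12 = 0.7376.
Since systemic exposure ∝ 1/CL, the ratio is 1 / 0.7376 = 1.4.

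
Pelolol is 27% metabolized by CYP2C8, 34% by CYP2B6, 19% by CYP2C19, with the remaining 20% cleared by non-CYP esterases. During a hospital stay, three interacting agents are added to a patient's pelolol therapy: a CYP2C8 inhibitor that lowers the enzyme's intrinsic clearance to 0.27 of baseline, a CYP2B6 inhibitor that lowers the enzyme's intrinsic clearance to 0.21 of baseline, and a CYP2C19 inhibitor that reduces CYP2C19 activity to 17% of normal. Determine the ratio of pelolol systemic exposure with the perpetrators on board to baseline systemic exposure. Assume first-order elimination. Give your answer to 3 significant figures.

2.66

CYP2C8: 0.27 × 0.27 = 0.0729
CYP2B6: 0.34 × 0.21 = 0.0714
CYP2C19: 0.19 × 0.17 = 0.0323
Other: 0.2 (unchanged)
New clearance relative to baseline: 0.0729 + 0.0714 + 0.0323 + 0.2 = 0.3766.
Systemic exposure ∝ 1/CL: fold-change = 1 / 0.3766 = 2.66.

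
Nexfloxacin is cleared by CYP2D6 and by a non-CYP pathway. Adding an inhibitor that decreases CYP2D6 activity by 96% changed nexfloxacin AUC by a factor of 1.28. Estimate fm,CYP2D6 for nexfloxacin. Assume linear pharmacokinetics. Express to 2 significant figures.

Write x for the fraction cleared via CYP2D6. The observed AUC change means clearance fell to 1/1.28 = 0.7812 of baseline.
Only the CYP2D6 route changed, so 0.7812 = x·0.04 + (1 − x), giving x = 0.23.

0.23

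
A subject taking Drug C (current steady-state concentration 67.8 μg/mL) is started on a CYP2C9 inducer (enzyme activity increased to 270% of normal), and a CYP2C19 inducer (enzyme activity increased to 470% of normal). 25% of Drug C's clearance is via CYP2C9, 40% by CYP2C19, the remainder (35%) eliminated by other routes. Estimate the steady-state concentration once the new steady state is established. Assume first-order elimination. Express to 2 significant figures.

23 μg/mL

The CYP2C9 pathway (25% of clearance) rises to 2.7× activity: 0.25 × 2.7 = 0.675.
The CYP2C19 pathway (40% of clearance) rises to 4.7× activity: 0.4 × 4.7 = 1.88.
The remaining 35% of clearance is unaffected.
CL_new/CL_old = 0.675 + 1.88 + 0.35 = 2.905.
Steady-state concentration ∝ 1/CL: new value = 67.8 / 2.905 = 23 μg/mL.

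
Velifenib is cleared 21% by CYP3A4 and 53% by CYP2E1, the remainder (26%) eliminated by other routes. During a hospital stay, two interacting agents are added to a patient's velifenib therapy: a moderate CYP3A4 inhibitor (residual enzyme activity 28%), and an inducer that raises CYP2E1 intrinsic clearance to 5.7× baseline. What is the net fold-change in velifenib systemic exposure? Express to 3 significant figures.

CYP3A4: 0.21 × 0.28 = 0.0588
CYP2E1: 0.53 × 5.7 = 3.021
Other: 0.26 (unchanged)
Relative clearance = 0.0588 + 3.021 + 0.26 = 3.3398.
Net systemic exposure ratio = 1 / 3.3398 = 0.299.

0.299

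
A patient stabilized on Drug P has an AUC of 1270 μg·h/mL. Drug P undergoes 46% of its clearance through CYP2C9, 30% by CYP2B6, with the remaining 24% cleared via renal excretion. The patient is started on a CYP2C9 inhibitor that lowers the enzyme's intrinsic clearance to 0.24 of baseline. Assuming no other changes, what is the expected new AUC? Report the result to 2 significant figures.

2.0 × 10³ μg·h/mL

The CYP2C9 pathway (46% of clearance) drops to 0.24× activity: 0.46 × 0.24 = 0.1104.
CYP2B6 (30%) and the residual 24% are unaffected.
New clearance relative to baseline: 0.1104 + 0.3 + 0.24 = 0.6504.
New AUC = baseline ÷ relative clearance = 1270 / 0.6504 = 2.0 × 10³ μg·h/mL.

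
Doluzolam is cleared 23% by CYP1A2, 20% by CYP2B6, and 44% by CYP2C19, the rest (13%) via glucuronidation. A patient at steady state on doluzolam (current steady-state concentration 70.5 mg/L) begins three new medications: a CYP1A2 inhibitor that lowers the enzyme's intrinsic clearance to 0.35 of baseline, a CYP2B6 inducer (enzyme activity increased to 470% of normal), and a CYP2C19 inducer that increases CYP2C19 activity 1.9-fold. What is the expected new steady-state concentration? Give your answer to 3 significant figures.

35.5 mg/L

The CYP1A2 pathway (23% of clearance) falls to 0.35× activity: 0.23 × 0.35 = 0.0805.
The CYP2B6 pathway (20% of clearance) rises to 4.7× activity: 0.2 × 4.7 = 0.94.
The CYP2C19 pathway (44% of clearance) increases to 1.9× activity: 0.44 × 1.9 = 0.836.
The remaining 13% of clearance is unaffected.
Relative clearance = 0.0805 + 0.94 + 0.836 + 0.13 = 1.9865.
Dividing the baseline by the relative clearance: 70.5 / 1.9865 = 35.5 mg/L.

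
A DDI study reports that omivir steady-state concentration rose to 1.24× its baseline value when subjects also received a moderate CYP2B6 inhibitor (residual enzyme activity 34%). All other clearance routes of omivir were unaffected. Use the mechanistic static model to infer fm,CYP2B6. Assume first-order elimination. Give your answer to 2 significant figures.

CL'/CL = 1 / 1.24 = 0.8065
0.34·fm + (1 − fm) = 0.8065
fm = (0.8065 − 1) / (0.34 − 1) = 0.29

0.29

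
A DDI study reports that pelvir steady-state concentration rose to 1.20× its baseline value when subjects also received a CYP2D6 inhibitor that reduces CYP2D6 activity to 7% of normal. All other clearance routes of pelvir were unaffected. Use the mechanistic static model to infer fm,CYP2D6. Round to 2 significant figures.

0.18

Call the CYP2D6 fraction fm. After the interaction, CL_new/CL_old = fm × 0.07 + (1 − fm).
Steady-state concentration ratio = 1 / (new CL fraction), so new CL fraction = 1 / 1.20 = 0.8333.
fm × 0.07 + 1 − fm = 0.8333  ⇒  fm × (0.07 − 1) = −0.1667  ⇒  fm = 0.18.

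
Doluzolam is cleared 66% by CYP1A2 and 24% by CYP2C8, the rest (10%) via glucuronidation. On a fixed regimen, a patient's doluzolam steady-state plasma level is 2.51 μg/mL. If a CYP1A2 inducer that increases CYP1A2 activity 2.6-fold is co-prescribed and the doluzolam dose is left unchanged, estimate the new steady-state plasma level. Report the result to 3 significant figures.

CYP1A2: 0.66 × 2.6 = 1.716
CYP2C8: 0.24 (unchanged)
Other: 0.1 (unchanged)
New clearance relative to baseline: 1.716 + 0.24 + 0.1 = 2.056.
New steady-state plasma level = baseline ÷ relative clearance = 2.51 / 2.056 = 1.22 μg/mL.

1.22 μg/mL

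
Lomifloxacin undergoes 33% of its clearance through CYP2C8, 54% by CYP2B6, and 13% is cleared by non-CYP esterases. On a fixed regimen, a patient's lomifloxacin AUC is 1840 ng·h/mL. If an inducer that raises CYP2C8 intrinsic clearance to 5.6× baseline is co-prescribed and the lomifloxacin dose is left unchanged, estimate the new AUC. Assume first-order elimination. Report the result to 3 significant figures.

731 ng·h/mL

The CYP2C8 pathway (33% of clearance) rises to 5.6× activity: 0.33 × 5.6 = 1.848.
CYP2B6 (54%) and the residual 13% are unaffected.
Relative clearance = 1.848 + 0.54 + 0.13 = 2.518.
With dosing unchanged, AUC scales as 1/CL: 1840 / 2.518 = 731 ng·h/mL.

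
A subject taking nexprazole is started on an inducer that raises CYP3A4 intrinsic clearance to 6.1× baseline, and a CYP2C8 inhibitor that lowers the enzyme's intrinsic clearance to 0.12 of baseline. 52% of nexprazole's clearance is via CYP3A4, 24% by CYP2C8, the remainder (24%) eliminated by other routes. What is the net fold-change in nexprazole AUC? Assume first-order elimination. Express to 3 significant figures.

0.291

CYP3A4: 0.52 × 6.1 = 3.172
CYP2C8: 0.24 × 0.12 = 0.0288
Other: 0.24 (unchanged)
CL_new/CL_old = 3.172 + 0.0288 + 0.24 = 3.4408.
Because AUC varies inversely with clearance, the combined effect is 1 / 3.4408 = 0.291.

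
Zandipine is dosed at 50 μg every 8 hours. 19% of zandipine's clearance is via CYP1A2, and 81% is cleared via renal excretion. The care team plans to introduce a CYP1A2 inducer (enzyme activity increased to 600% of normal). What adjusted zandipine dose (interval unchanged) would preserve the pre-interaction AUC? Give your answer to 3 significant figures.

97.5 μg

The CYP1A2 pathway (19% of clearance) increases to 6× activity: 0.19 × 6 = 1.14.
The remaining 81% of clearance is unaffected.
Relative clearance = 1.14 + 0.81 = 1.95.
Exposure is unchanged when dose changes in proportion to clearance. New dose = 50 μg × 1.95 = 97.5 μg.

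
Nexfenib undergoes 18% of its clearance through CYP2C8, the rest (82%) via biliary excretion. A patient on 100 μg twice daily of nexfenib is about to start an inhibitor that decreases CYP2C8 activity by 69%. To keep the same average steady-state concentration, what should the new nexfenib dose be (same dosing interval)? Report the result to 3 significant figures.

87.6 μg

The CYP2C8 pathway (18% of clearance) drops to 0.31× activity: 0.18 × 0.31 = 0.0558.
The remaining 82% of clearance is unaffected.
New clearance relative to baseline: 0.0558 + 0.82 = 0.8758.
Exposure is unchanged when dose changes in proportion to clearance. New dose = 100 μg × 0.8758 = 87.6 μg.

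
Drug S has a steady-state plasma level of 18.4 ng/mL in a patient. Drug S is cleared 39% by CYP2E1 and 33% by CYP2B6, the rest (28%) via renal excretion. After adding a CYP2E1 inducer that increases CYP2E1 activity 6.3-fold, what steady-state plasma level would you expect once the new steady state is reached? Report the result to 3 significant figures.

6.00 ng/mL

The CYP2E1 pathway (39% of clearance) rises to 6.3× activity: 0.39 × 6.3 = 2.457.
CYP2B6 (33%) and the residual 28% are unaffected.
CL_new/CL_old = 2.457 + 0.33 + 0.28 = 3.067.
With dosing unchanged, steady-state plasma level scales as 1/CL: 18.4 / 3.067 = 6.00 ng/mL.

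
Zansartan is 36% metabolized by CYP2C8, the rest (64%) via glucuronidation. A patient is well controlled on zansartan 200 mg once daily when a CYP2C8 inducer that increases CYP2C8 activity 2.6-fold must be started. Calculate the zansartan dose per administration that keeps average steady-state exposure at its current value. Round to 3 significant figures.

The CYP2C8 pathway (36% of clearance) is boosted to 2.6× activity: 0.36 × 2.6 = 0.936.
The remaining 64% of clearance is unaffected.
New clearance relative to baseline: 0.936 + 0.64 = 1.576.
To maintain the same steady-state level, dose must scale with clearance: new dose = 200 × 1.576 = 315 mg.

315 mg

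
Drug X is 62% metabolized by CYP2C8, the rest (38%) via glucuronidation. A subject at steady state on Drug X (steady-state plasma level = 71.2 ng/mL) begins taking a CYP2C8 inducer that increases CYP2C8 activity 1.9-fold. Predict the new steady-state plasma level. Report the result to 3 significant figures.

The CYP2C8 pathway (62% of clearance) increases to 1.9× activity: 0.62 × 1.9 = 1.178.
Non-CYP routes (38%) are unchanged.
Relative clearance = 1.178 + 0.38 = 1.558.
With dosing unchanged, steady-state plasma level scales as 1/CL: 71.2 / 1.558 = 45.7 ng/mL.

45.7 ng/mL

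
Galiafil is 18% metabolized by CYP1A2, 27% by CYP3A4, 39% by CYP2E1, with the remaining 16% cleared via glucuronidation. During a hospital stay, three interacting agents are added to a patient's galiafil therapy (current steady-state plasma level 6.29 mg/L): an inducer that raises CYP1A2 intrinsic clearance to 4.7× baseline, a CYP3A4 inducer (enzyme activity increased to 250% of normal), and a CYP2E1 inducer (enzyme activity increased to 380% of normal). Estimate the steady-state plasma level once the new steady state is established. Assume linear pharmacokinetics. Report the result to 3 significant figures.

1.99 mg/L

The CYP1A2 pathway (18% of clearance) increases to 4.7× activity: 0.18 × 4.7 = 0.846.
The CYP3A4 pathway (27% of clearance) increases to 2.5× activity: 0.27 × 2.5 = 0.675.
The CYP2E1 pathway (39% of clearance) rises to 3.8× activity: 0.39 × 3.8 = 1.482.
Non-CYP routes (16%) are unchanged.
Relative clearance = 0.846 + 0.675 + 1.482 + 0.16 = 3.163.
Dividing the baseline by the relative clearance: 6.29 / 3.163 = 1.99 mg/L.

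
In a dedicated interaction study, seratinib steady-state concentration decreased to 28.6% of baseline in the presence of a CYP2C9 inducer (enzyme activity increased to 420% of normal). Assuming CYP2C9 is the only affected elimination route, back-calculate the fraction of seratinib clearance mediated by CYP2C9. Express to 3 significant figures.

0.780

Write x for the fraction cleared via CYP2C9. The observed steady-state concentration change means clearance rose to 1/0.286 = 3.497 of baseline.
Only the CYP2C9 route changed, so 3.497 = x·4.2 + (1 − x), giving x = 0.780.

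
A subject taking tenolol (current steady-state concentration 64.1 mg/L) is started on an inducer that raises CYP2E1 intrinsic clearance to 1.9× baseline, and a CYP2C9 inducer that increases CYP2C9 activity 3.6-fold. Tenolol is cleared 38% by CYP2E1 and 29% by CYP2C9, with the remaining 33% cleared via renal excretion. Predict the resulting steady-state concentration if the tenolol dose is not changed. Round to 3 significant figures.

30.6 mg/L

The CYP2E1 pathway (38% of clearance) increases to 1.9× activity: 0.38 × 1.9 = 0.722.
The CYP2C9 pathway (29% of clearance) is boosted to 3.6× activity: 0.29 × 3.6 = 1.044.
Non-CYP routes (33%) are unchanged.
Relative clearance = 0.722 + 1.044 + 0.33 = 2.096.
New steady-state concentration = 64.1 / 2.096 = 30.6 mg/L (concentration scales inversely with clearance).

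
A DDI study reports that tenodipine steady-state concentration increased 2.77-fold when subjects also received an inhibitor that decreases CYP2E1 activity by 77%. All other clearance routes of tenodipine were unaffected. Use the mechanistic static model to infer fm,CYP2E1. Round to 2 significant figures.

CL'/CL = 1 / 2.77 = 0.361
0.23·fm + (1 − fm) = 0.361
fm = (0.361 − 1) / (0.23 − 1) = 0.83

0.83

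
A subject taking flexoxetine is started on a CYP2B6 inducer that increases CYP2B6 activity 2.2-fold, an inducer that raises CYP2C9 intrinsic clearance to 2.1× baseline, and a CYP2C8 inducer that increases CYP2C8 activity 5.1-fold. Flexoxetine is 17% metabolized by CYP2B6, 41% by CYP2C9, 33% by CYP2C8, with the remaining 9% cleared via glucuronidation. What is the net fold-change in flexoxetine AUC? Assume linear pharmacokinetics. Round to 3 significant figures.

CYP2B6: 0.17 × 2.2 = 0.374
CYP2C9: 0.41 × 2.1 = 0.861
CYP2C8: 0.33 × 5.1 = 1.683
Other: 0.09 (unchanged)
New clearance relative to baseline: 0.374 + 0.861 + 1.683 + 0.09 = 3.008.
Net AUC ratio = 1 / 3.008 = 0.332.

0.332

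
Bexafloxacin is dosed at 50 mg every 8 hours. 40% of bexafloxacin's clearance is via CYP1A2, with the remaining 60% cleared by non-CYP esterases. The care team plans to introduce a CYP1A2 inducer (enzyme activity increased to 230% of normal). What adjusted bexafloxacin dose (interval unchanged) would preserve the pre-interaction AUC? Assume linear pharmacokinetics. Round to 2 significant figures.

76 mg

The CYP1A2 pathway (40% of clearance) rises to 2.3× activity: 0.4 × 2.3 = 0.92.
The remaining 60% of clearance is unaffected.
New clearance relative to baseline: 0.92 + 0.6 = 1.52.
To maintain the same steady-state level, dose must scale with clearance: new dose = 50 × 1.52 = 76 mg.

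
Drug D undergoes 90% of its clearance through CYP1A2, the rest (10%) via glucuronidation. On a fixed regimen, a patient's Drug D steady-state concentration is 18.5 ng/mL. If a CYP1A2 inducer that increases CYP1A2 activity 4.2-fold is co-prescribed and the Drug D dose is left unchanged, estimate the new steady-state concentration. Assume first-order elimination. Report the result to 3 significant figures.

4.77 ng/mL

CYP1A2: 0.9 × 4.2 = 3.78
Other: 0.1 (unchanged)
CL_new/CL_old = 3.78 + 0.1 = 3.88.
New steady-state concentration = baseline ÷ relative clearance = 18.5 / 3.88 = 4.77 ng/mL.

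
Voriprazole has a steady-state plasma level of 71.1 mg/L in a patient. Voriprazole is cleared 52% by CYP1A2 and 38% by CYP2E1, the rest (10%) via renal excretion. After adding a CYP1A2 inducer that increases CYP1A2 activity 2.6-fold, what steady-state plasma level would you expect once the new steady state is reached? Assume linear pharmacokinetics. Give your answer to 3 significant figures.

38.8 mg/L

The CYP1A2 pathway (52% of clearance) increases to 2.6× activity: 0.52 × 2.6 = 1.352.
CYP2E1 (38%) and the residual 10% are unaffected.
Relative clearance = 1.352 + 0.38 + 0.1 = 1.832.
New steady-state plasma level = baseline ÷ relative clearance = 71.1 / 1.832 = 38.8 mg/L.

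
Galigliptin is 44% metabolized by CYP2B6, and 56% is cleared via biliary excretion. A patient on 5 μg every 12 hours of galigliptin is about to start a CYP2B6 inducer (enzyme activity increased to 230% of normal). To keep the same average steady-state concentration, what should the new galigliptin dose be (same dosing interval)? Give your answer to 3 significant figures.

7.86 μg

The CYP2B6 pathway (44% of clearance) increases to 2.3× activity: 0.44 × 2.3 = 1.012.
Non-CYP routes (56%) are unchanged.
Relative clearance = 1.012 + 0.56 = 1.572.
To maintain the same steady-state level, dose must scale with clearance: new dose = 5 × 1.572 = 7.86 μg.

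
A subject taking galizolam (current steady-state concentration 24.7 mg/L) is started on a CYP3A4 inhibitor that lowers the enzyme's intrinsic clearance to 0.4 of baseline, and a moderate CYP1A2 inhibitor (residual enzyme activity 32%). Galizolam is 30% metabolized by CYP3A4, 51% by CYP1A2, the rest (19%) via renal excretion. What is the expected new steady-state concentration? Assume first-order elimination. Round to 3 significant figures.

CYP3A4: 0.3 × 0.4 = 0.12
CYP1A2: 0.51 × 0.32 = 0.1632
Other: 0.19 (unchanged)
CL_new/CL_old = 0.12 + 0.1632 + 0.19 = 0.4732.
Steady-state concentration ∝ 1/CL: new value = 24.7 / 0.4732 = 52.2 mg/L.

52.2 mg/L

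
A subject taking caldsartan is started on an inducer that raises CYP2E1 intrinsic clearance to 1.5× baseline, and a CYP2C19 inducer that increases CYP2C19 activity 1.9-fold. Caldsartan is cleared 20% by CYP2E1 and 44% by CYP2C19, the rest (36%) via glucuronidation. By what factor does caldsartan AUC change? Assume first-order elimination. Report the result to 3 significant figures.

0.668

The CYP2E1 pathway (20% of clearance) increases to 1.5× activity: 0.2 × 1.5 = 0.3.
The CYP2C19 pathway (44% of clearance) rises to 1.9× activity: 0.44 × 1.9 = 0.836.
The remaining 36% of clearance is unaffected.
CL_new/CL_old = 0.3 + 0.836 + 0.36 = 1.496.
Net AUC ratio = 1 / 1.496 = 0.668.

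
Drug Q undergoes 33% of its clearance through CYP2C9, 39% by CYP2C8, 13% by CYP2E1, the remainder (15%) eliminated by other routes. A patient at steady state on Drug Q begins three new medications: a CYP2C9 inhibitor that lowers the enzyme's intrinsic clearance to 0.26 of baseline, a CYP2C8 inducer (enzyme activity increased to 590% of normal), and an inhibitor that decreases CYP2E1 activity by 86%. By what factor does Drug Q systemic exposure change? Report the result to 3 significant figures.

0.391

CYP2C9: 0.33 × 0.26 = 0.0858
CYP2C8: 0.39 × 5.9 = 2.301
CYP2E1: 0.13 × 0.14 = 0.0182
Other: 0.15 (unchanged)
CL_new/CL_old = 0.0858 + 2.301 + 0.0182 + 0.15 = 2.555.
Systemic exposure ∝ 1/CL: fold-change = 1 / 2.555 = 0.391.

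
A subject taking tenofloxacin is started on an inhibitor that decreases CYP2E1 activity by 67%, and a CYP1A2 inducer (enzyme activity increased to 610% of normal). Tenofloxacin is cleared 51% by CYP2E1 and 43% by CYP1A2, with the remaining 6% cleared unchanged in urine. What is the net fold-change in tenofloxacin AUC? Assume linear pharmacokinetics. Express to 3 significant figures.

0.351

The CYP2E1 pathway (51% of clearance) is reduced to 0.33× activity: 0.51 × 0.33 = 0.1683.
The CYP1A2 pathway (43% of clearance) increases to 6.1× activity: 0.43 × 6.1 = 2.623.
The remaining 6% of clearance is unaffected.
Relative clearance = 0.1683 + 2.623 + 0.06 = 2.8513.
AUC ∝ 1/CL: fold-change = 1 / 2.8513 = 0.351.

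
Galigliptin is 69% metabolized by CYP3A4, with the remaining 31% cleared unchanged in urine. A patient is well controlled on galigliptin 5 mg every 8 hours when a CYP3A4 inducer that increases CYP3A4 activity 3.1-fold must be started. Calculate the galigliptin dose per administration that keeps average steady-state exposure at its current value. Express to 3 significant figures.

12.2 mg

The CYP3A4 pathway (69% of clearance) increases to 3.1× activity: 0.69 × 3.1 = 2.139.
Non-CYP routes (31%) are unchanged.
New clearance relative to baseline: 2.139 + 0.31 = 2.449.
Exposure is unchanged when dose changes in proportion to clearance. New dose = 5 mg × 2.449 = 12.2 mg.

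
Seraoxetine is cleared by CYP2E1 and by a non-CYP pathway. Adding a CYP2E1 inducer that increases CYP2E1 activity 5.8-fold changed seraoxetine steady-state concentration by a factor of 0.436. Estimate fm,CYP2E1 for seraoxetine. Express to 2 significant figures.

Call the CYP2E1 fraction fm. After the interaction, CL_new/CL_old = fm × 5.8 + (1 − fm).
Steady-state concentration ratio = 1 / (new CL fraction), so new CL fraction = 1 / 0.436 = 2.294.
fm × 5.8 + 1 − fm = 2.294  ⇒  fm × (5.8 − 1) = 1.294  ⇒  fm = 0.27.

0.27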